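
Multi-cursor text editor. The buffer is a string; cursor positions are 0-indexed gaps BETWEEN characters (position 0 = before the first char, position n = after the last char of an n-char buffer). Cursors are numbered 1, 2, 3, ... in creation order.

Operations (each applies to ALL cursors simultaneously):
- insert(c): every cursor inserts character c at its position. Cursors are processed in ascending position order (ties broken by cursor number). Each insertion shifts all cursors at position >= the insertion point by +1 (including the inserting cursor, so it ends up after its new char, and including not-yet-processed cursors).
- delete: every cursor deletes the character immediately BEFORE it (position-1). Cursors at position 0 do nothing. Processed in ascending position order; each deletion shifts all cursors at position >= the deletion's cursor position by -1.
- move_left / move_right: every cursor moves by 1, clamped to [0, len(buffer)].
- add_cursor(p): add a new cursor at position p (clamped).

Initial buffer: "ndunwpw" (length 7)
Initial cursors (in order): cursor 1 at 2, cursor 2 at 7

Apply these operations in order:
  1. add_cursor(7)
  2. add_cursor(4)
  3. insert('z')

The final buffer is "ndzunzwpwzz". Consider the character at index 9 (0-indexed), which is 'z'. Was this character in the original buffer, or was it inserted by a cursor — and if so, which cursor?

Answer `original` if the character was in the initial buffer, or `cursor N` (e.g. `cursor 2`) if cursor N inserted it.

Answer: cursor 2

Derivation:
After op 1 (add_cursor(7)): buffer="ndunwpw" (len 7), cursors c1@2 c2@7 c3@7, authorship .......
After op 2 (add_cursor(4)): buffer="ndunwpw" (len 7), cursors c1@2 c4@4 c2@7 c3@7, authorship .......
After op 3 (insert('z')): buffer="ndzunzwpwzz" (len 11), cursors c1@3 c4@6 c2@11 c3@11, authorship ..1..4...23
Authorship (.=original, N=cursor N): . . 1 . . 4 . . . 2 3
Index 9: author = 2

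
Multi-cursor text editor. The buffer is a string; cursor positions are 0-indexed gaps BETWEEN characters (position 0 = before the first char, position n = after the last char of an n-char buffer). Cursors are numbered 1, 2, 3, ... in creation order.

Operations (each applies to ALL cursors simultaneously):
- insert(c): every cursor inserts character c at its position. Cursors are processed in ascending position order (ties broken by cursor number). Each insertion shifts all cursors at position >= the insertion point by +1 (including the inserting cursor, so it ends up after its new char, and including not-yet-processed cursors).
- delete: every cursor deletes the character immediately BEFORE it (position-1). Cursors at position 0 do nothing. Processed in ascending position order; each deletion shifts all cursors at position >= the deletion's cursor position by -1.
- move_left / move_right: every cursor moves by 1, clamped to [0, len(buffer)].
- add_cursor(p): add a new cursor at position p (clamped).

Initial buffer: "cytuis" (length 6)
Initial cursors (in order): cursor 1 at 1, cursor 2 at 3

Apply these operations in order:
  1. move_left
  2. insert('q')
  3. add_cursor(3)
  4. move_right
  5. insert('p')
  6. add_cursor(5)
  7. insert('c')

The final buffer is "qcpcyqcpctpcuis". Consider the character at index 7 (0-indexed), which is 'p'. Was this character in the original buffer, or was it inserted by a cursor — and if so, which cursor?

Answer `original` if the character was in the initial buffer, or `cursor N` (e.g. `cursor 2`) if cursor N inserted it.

Answer: cursor 3

Derivation:
After op 1 (move_left): buffer="cytuis" (len 6), cursors c1@0 c2@2, authorship ......
After op 2 (insert('q')): buffer="qcyqtuis" (len 8), cursors c1@1 c2@4, authorship 1..2....
After op 3 (add_cursor(3)): buffer="qcyqtuis" (len 8), cursors c1@1 c3@3 c2@4, authorship 1..2....
After op 4 (move_right): buffer="qcyqtuis" (len 8), cursors c1@2 c3@4 c2@5, authorship 1..2....
After op 5 (insert('p')): buffer="qcpyqptpuis" (len 11), cursors c1@3 c3@6 c2@8, authorship 1.1.23.2...
After op 6 (add_cursor(5)): buffer="qcpyqptpuis" (len 11), cursors c1@3 c4@5 c3@6 c2@8, authorship 1.1.23.2...
After op 7 (insert('c')): buffer="qcpcyqcpctpcuis" (len 15), cursors c1@4 c4@7 c3@9 c2@12, authorship 1.11.2433.22...
Authorship (.=original, N=cursor N): 1 . 1 1 . 2 4 3 3 . 2 2 . . .
Index 7: author = 3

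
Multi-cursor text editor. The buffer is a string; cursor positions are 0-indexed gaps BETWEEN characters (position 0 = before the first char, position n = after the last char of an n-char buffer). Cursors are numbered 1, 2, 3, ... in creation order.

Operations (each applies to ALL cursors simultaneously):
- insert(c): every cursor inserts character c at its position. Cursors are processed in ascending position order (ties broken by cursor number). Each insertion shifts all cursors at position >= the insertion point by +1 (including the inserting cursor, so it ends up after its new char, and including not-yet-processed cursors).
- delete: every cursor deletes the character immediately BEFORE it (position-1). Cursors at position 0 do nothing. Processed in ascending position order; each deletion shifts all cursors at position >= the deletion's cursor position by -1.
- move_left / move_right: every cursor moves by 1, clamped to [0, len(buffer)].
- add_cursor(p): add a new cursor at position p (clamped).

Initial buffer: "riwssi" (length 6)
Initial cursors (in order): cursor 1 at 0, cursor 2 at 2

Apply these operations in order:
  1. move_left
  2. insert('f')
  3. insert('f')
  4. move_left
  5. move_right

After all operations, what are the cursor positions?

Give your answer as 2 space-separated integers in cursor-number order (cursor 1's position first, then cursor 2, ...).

After op 1 (move_left): buffer="riwssi" (len 6), cursors c1@0 c2@1, authorship ......
After op 2 (insert('f')): buffer="frfiwssi" (len 8), cursors c1@1 c2@3, authorship 1.2.....
After op 3 (insert('f')): buffer="ffrffiwssi" (len 10), cursors c1@2 c2@5, authorship 11.22.....
After op 4 (move_left): buffer="ffrffiwssi" (len 10), cursors c1@1 c2@4, authorship 11.22.....
After op 5 (move_right): buffer="ffrffiwssi" (len 10), cursors c1@2 c2@5, authorship 11.22.....

Answer: 2 5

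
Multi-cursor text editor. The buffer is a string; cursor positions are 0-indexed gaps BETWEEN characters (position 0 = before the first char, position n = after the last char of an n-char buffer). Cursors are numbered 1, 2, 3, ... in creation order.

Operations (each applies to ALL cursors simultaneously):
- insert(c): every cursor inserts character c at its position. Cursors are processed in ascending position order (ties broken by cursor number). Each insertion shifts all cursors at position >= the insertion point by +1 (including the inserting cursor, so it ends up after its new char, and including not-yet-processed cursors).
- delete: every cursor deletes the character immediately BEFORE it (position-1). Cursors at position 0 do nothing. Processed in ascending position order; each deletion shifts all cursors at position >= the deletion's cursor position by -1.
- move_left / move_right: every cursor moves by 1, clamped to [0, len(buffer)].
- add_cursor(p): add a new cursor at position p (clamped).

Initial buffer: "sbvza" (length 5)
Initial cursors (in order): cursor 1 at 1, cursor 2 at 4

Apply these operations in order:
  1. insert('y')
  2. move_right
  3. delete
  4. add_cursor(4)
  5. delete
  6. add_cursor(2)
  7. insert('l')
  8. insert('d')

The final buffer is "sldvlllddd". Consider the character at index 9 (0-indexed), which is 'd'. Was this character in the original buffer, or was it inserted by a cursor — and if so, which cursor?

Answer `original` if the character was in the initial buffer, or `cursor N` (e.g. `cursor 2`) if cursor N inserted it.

After op 1 (insert('y')): buffer="sybvzya" (len 7), cursors c1@2 c2@6, authorship .1...2.
After op 2 (move_right): buffer="sybvzya" (len 7), cursors c1@3 c2@7, authorship .1...2.
After op 3 (delete): buffer="syvzy" (len 5), cursors c1@2 c2@5, authorship .1..2
After op 4 (add_cursor(4)): buffer="syvzy" (len 5), cursors c1@2 c3@4 c2@5, authorship .1..2
After op 5 (delete): buffer="sv" (len 2), cursors c1@1 c2@2 c3@2, authorship ..
After op 6 (add_cursor(2)): buffer="sv" (len 2), cursors c1@1 c2@2 c3@2 c4@2, authorship ..
After op 7 (insert('l')): buffer="slvlll" (len 6), cursors c1@2 c2@6 c3@6 c4@6, authorship .1.234
After op 8 (insert('d')): buffer="sldvlllddd" (len 10), cursors c1@3 c2@10 c3@10 c4@10, authorship .11.234234
Authorship (.=original, N=cursor N): . 1 1 . 2 3 4 2 3 4
Index 9: author = 4

Answer: cursor 4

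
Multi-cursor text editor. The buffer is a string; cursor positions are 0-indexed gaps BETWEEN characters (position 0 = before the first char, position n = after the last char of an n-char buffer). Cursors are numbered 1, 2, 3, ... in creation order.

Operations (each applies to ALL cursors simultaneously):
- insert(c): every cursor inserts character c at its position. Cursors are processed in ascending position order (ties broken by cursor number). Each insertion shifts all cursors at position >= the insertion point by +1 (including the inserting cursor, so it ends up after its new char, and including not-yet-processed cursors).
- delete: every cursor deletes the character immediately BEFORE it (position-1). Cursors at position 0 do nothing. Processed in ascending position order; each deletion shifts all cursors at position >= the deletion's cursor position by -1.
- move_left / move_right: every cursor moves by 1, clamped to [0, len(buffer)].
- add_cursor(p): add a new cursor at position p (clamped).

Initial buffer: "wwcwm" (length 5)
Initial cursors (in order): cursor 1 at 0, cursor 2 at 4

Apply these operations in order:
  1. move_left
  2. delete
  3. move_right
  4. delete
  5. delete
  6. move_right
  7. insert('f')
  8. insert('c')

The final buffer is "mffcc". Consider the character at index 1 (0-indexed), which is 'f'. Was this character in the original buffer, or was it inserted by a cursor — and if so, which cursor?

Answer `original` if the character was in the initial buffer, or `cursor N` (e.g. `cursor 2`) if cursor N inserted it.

Answer: cursor 1

Derivation:
After op 1 (move_left): buffer="wwcwm" (len 5), cursors c1@0 c2@3, authorship .....
After op 2 (delete): buffer="wwwm" (len 4), cursors c1@0 c2@2, authorship ....
After op 3 (move_right): buffer="wwwm" (len 4), cursors c1@1 c2@3, authorship ....
After op 4 (delete): buffer="wm" (len 2), cursors c1@0 c2@1, authorship ..
After op 5 (delete): buffer="m" (len 1), cursors c1@0 c2@0, authorship .
After op 6 (move_right): buffer="m" (len 1), cursors c1@1 c2@1, authorship .
After op 7 (insert('f')): buffer="mff" (len 3), cursors c1@3 c2@3, authorship .12
After op 8 (insert('c')): buffer="mffcc" (len 5), cursors c1@5 c2@5, authorship .1212
Authorship (.=original, N=cursor N): . 1 2 1 2
Index 1: author = 1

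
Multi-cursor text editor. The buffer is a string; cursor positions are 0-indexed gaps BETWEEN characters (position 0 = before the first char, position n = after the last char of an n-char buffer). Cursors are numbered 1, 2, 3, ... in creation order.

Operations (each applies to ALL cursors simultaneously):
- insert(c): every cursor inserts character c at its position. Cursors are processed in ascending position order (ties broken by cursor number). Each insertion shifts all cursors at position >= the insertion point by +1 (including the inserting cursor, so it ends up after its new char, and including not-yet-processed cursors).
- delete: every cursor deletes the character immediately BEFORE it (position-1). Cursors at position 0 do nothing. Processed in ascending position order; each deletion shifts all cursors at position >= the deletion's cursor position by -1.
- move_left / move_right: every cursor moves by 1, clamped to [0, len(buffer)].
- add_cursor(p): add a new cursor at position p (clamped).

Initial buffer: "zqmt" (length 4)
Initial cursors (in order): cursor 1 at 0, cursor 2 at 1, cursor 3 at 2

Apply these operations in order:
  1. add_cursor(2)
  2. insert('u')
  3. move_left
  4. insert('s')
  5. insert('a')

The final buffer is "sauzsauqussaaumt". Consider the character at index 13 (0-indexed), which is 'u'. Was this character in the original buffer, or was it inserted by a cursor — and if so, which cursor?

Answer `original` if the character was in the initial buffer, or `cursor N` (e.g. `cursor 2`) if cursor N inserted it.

Answer: cursor 4

Derivation:
After op 1 (add_cursor(2)): buffer="zqmt" (len 4), cursors c1@0 c2@1 c3@2 c4@2, authorship ....
After op 2 (insert('u')): buffer="uzuquumt" (len 8), cursors c1@1 c2@3 c3@6 c4@6, authorship 1.2.34..
After op 3 (move_left): buffer="uzuquumt" (len 8), cursors c1@0 c2@2 c3@5 c4@5, authorship 1.2.34..
After op 4 (insert('s')): buffer="suzsuqussumt" (len 12), cursors c1@1 c2@4 c3@9 c4@9, authorship 11.22.3344..
After op 5 (insert('a')): buffer="sauzsauqussaaumt" (len 16), cursors c1@2 c2@6 c3@13 c4@13, authorship 111.222.334344..
Authorship (.=original, N=cursor N): 1 1 1 . 2 2 2 . 3 3 4 3 4 4 . .
Index 13: author = 4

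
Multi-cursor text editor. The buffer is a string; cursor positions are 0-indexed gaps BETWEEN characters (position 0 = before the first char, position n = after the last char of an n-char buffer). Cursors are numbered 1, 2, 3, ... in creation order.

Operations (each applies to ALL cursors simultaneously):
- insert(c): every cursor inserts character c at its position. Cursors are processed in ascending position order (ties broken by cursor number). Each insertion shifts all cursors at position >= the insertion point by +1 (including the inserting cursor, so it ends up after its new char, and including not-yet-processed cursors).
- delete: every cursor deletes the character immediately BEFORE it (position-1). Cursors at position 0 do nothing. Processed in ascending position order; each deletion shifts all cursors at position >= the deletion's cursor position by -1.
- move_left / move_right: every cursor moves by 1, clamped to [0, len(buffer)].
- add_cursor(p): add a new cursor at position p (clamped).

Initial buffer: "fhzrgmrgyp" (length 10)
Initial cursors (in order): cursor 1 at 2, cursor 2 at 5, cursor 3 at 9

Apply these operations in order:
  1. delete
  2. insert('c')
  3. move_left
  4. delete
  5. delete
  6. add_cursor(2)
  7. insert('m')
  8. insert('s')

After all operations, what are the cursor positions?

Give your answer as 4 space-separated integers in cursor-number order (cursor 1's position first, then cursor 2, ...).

After op 1 (delete): buffer="fzrmrgp" (len 7), cursors c1@1 c2@3 c3@6, authorship .......
After op 2 (insert('c')): buffer="fczrcmrgcp" (len 10), cursors c1@2 c2@5 c3@9, authorship .1..2...3.
After op 3 (move_left): buffer="fczrcmrgcp" (len 10), cursors c1@1 c2@4 c3@8, authorship .1..2...3.
After op 4 (delete): buffer="czcmrcp" (len 7), cursors c1@0 c2@2 c3@5, authorship 1.2..3.
After op 5 (delete): buffer="ccmcp" (len 5), cursors c1@0 c2@1 c3@3, authorship 12.3.
After op 6 (add_cursor(2)): buffer="ccmcp" (len 5), cursors c1@0 c2@1 c4@2 c3@3, authorship 12.3.
After op 7 (insert('m')): buffer="mcmcmmmcp" (len 9), cursors c1@1 c2@3 c4@5 c3@7, authorship 11224.33.
After op 8 (insert('s')): buffer="mscmscmsmmscp" (len 13), cursors c1@2 c2@5 c4@8 c3@11, authorship 11122244.333.

Answer: 2 5 11 8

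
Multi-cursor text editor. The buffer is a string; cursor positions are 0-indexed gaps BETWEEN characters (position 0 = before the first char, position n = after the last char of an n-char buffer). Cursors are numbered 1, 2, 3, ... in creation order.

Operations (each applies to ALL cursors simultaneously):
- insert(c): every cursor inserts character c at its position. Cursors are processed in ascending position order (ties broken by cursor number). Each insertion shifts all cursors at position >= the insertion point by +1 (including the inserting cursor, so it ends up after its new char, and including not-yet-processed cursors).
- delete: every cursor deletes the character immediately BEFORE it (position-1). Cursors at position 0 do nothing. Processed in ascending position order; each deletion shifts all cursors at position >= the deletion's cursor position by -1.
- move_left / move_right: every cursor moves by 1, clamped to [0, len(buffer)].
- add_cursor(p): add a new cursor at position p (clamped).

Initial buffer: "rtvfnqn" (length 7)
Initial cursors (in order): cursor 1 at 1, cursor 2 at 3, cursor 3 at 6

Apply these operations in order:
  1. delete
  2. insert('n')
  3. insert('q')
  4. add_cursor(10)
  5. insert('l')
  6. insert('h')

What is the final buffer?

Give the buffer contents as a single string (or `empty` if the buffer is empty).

After op 1 (delete): buffer="tfnn" (len 4), cursors c1@0 c2@1 c3@3, authorship ....
After op 2 (insert('n')): buffer="ntnfnnn" (len 7), cursors c1@1 c2@3 c3@6, authorship 1.2..3.
After op 3 (insert('q')): buffer="nqtnqfnnqn" (len 10), cursors c1@2 c2@5 c3@9, authorship 11.22..33.
After op 4 (add_cursor(10)): buffer="nqtnqfnnqn" (len 10), cursors c1@2 c2@5 c3@9 c4@10, authorship 11.22..33.
After op 5 (insert('l')): buffer="nqltnqlfnnqlnl" (len 14), cursors c1@3 c2@7 c3@12 c4@14, authorship 111.222..333.4
After op 6 (insert('h')): buffer="nqlhtnqlhfnnqlhnlh" (len 18), cursors c1@4 c2@9 c3@15 c4@18, authorship 1111.2222..3333.44

Answer: nqlhtnqlhfnnqlhnlh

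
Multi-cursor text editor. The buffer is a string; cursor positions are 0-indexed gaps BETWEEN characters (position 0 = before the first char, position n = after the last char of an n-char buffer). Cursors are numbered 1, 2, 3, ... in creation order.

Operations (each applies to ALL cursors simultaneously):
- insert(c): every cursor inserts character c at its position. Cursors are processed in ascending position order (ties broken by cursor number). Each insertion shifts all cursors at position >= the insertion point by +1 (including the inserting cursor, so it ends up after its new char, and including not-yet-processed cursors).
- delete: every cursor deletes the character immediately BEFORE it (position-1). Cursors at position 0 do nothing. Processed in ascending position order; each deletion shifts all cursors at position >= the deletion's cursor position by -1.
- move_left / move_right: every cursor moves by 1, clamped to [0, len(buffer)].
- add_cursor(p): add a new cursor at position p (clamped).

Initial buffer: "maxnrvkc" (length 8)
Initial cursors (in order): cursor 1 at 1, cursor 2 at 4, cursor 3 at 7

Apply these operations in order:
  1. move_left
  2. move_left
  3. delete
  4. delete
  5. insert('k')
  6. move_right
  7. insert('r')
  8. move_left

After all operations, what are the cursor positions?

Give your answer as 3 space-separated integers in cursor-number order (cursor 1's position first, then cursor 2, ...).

After op 1 (move_left): buffer="maxnrvkc" (len 8), cursors c1@0 c2@3 c3@6, authorship ........
After op 2 (move_left): buffer="maxnrvkc" (len 8), cursors c1@0 c2@2 c3@5, authorship ........
After op 3 (delete): buffer="mxnvkc" (len 6), cursors c1@0 c2@1 c3@3, authorship ......
After op 4 (delete): buffer="xvkc" (len 4), cursors c1@0 c2@0 c3@1, authorship ....
After op 5 (insert('k')): buffer="kkxkvkc" (len 7), cursors c1@2 c2@2 c3@4, authorship 12.3...
After op 6 (move_right): buffer="kkxkvkc" (len 7), cursors c1@3 c2@3 c3@5, authorship 12.3...
After op 7 (insert('r')): buffer="kkxrrkvrkc" (len 10), cursors c1@5 c2@5 c3@8, authorship 12.123.3..
After op 8 (move_left): buffer="kkxrrkvrkc" (len 10), cursors c1@4 c2@4 c3@7, authorship 12.123.3..

Answer: 4 4 7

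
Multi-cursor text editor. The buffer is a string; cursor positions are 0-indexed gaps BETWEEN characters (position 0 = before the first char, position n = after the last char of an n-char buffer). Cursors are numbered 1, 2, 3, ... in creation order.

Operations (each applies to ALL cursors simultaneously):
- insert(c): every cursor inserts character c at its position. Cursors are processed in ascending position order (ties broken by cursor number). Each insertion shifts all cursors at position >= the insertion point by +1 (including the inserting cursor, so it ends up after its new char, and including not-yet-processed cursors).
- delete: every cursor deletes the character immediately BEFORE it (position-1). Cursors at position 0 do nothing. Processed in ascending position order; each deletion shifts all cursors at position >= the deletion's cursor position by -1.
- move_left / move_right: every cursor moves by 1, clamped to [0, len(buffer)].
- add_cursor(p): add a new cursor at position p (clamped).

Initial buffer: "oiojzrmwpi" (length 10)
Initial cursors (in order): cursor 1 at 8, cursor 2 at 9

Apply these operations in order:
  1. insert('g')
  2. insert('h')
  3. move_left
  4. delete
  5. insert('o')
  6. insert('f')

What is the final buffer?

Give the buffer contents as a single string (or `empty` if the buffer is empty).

Answer: oiojzrmwofhpofhi

Derivation:
After op 1 (insert('g')): buffer="oiojzrmwgpgi" (len 12), cursors c1@9 c2@11, authorship ........1.2.
After op 2 (insert('h')): buffer="oiojzrmwghpghi" (len 14), cursors c1@10 c2@13, authorship ........11.22.
After op 3 (move_left): buffer="oiojzrmwghpghi" (len 14), cursors c1@9 c2@12, authorship ........11.22.
After op 4 (delete): buffer="oiojzrmwhphi" (len 12), cursors c1@8 c2@10, authorship ........1.2.
After op 5 (insert('o')): buffer="oiojzrmwohpohi" (len 14), cursors c1@9 c2@12, authorship ........11.22.
After op 6 (insert('f')): buffer="oiojzrmwofhpofhi" (len 16), cursors c1@10 c2@14, authorship ........111.222.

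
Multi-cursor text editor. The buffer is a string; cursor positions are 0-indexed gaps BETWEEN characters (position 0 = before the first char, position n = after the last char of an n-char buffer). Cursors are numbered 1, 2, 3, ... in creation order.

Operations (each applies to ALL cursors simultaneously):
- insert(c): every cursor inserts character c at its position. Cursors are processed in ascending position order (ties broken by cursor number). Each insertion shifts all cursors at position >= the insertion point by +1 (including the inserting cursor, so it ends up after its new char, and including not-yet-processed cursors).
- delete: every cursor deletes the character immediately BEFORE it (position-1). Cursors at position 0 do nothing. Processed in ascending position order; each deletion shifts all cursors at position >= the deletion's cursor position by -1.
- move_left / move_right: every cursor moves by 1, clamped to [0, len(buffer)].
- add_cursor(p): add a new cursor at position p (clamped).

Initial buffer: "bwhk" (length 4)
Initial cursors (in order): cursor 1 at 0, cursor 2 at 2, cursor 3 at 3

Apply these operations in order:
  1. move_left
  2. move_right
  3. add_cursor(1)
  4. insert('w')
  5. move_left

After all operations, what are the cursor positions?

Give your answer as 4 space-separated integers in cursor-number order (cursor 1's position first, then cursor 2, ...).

Answer: 2 4 6 2

Derivation:
After op 1 (move_left): buffer="bwhk" (len 4), cursors c1@0 c2@1 c3@2, authorship ....
After op 2 (move_right): buffer="bwhk" (len 4), cursors c1@1 c2@2 c3@3, authorship ....
After op 3 (add_cursor(1)): buffer="bwhk" (len 4), cursors c1@1 c4@1 c2@2 c3@3, authorship ....
After op 4 (insert('w')): buffer="bwwwwhwk" (len 8), cursors c1@3 c4@3 c2@5 c3@7, authorship .14.2.3.
After op 5 (move_left): buffer="bwwwwhwk" (len 8), cursors c1@2 c4@2 c2@4 c3@6, authorship .14.2.3.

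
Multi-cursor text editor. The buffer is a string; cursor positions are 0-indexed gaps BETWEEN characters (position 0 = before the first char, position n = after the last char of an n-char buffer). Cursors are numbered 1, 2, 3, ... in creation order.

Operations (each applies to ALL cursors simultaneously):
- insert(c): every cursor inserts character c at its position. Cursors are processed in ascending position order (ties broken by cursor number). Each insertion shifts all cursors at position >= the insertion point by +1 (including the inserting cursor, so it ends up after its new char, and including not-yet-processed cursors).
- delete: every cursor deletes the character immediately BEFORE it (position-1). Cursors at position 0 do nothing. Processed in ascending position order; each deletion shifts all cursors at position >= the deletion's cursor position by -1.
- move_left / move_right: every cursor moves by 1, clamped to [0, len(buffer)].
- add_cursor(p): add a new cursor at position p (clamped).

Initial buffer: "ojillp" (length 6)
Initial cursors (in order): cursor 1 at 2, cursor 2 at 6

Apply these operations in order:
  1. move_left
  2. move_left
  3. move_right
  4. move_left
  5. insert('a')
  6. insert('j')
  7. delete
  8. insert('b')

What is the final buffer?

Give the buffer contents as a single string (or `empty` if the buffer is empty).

Answer: abojilablp

Derivation:
After op 1 (move_left): buffer="ojillp" (len 6), cursors c1@1 c2@5, authorship ......
After op 2 (move_left): buffer="ojillp" (len 6), cursors c1@0 c2@4, authorship ......
After op 3 (move_right): buffer="ojillp" (len 6), cursors c1@1 c2@5, authorship ......
After op 4 (move_left): buffer="ojillp" (len 6), cursors c1@0 c2@4, authorship ......
After op 5 (insert('a')): buffer="aojilalp" (len 8), cursors c1@1 c2@6, authorship 1....2..
After op 6 (insert('j')): buffer="ajojilajlp" (len 10), cursors c1@2 c2@8, authorship 11....22..
After op 7 (delete): buffer="aojilalp" (len 8), cursors c1@1 c2@6, authorship 1....2..
After op 8 (insert('b')): buffer="abojilablp" (len 10), cursors c1@2 c2@8, authorship 11....22..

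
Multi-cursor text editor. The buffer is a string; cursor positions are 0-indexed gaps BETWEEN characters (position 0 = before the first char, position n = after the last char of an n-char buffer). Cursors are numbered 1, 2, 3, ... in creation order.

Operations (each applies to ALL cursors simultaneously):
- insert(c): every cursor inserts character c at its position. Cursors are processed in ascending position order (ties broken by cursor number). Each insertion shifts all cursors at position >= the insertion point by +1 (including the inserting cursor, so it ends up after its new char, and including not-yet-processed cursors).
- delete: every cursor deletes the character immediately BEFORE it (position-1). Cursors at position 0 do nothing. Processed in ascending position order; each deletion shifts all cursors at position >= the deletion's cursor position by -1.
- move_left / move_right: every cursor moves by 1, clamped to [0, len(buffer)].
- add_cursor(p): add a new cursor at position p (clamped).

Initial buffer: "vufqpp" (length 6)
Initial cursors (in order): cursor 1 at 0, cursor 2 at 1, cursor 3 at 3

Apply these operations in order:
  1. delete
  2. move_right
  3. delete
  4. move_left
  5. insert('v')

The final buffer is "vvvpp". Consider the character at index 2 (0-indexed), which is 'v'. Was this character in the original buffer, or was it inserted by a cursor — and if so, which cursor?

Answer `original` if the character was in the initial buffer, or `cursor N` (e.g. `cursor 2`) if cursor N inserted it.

After op 1 (delete): buffer="uqpp" (len 4), cursors c1@0 c2@0 c3@1, authorship ....
After op 2 (move_right): buffer="uqpp" (len 4), cursors c1@1 c2@1 c3@2, authorship ....
After op 3 (delete): buffer="pp" (len 2), cursors c1@0 c2@0 c3@0, authorship ..
After op 4 (move_left): buffer="pp" (len 2), cursors c1@0 c2@0 c3@0, authorship ..
After op 5 (insert('v')): buffer="vvvpp" (len 5), cursors c1@3 c2@3 c3@3, authorship 123..
Authorship (.=original, N=cursor N): 1 2 3 . .
Index 2: author = 3

Answer: cursor 3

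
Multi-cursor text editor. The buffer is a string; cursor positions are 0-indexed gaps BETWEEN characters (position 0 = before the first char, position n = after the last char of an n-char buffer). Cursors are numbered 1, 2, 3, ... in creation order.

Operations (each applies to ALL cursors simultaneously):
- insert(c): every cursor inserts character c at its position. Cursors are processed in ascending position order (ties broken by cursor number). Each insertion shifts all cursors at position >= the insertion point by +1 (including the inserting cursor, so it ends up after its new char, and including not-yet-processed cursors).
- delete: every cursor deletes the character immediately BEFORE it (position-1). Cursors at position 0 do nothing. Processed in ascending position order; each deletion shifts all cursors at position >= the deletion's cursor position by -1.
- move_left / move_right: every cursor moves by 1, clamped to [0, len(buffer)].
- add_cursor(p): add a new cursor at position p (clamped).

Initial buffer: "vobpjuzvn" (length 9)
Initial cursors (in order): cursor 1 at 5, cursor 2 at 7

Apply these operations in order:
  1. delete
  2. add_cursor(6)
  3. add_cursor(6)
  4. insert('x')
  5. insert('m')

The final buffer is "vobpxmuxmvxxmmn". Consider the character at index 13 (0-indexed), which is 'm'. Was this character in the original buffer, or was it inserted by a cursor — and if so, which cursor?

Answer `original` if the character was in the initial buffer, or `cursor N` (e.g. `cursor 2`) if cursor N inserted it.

Answer: cursor 4

Derivation:
After op 1 (delete): buffer="vobpuvn" (len 7), cursors c1@4 c2@5, authorship .......
After op 2 (add_cursor(6)): buffer="vobpuvn" (len 7), cursors c1@4 c2@5 c3@6, authorship .......
After op 3 (add_cursor(6)): buffer="vobpuvn" (len 7), cursors c1@4 c2@5 c3@6 c4@6, authorship .......
After op 4 (insert('x')): buffer="vobpxuxvxxn" (len 11), cursors c1@5 c2@7 c3@10 c4@10, authorship ....1.2.34.
After op 5 (insert('m')): buffer="vobpxmuxmvxxmmn" (len 15), cursors c1@6 c2@9 c3@14 c4@14, authorship ....11.22.3434.
Authorship (.=original, N=cursor N): . . . . 1 1 . 2 2 . 3 4 3 4 .
Index 13: author = 4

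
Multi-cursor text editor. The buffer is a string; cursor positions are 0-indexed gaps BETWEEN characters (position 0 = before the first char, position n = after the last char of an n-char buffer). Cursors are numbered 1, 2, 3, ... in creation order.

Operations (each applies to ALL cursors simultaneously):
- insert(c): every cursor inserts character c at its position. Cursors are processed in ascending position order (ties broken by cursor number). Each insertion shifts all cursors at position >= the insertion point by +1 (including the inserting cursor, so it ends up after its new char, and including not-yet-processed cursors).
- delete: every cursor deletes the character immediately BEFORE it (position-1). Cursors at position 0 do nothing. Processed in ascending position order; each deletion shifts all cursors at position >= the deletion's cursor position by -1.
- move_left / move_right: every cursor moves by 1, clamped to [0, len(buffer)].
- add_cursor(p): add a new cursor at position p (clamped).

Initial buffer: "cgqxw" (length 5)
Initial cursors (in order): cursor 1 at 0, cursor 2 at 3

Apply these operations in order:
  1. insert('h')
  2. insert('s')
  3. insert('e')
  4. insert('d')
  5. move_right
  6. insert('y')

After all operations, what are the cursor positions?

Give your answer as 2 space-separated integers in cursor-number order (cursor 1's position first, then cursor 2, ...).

After op 1 (insert('h')): buffer="hcgqhxw" (len 7), cursors c1@1 c2@5, authorship 1...2..
After op 2 (insert('s')): buffer="hscgqhsxw" (len 9), cursors c1@2 c2@7, authorship 11...22..
After op 3 (insert('e')): buffer="hsecgqhsexw" (len 11), cursors c1@3 c2@9, authorship 111...222..
After op 4 (insert('d')): buffer="hsedcgqhsedxw" (len 13), cursors c1@4 c2@11, authorship 1111...2222..
After op 5 (move_right): buffer="hsedcgqhsedxw" (len 13), cursors c1@5 c2@12, authorship 1111...2222..
After op 6 (insert('y')): buffer="hsedcygqhsedxyw" (len 15), cursors c1@6 c2@14, authorship 1111.1..2222.2.

Answer: 6 14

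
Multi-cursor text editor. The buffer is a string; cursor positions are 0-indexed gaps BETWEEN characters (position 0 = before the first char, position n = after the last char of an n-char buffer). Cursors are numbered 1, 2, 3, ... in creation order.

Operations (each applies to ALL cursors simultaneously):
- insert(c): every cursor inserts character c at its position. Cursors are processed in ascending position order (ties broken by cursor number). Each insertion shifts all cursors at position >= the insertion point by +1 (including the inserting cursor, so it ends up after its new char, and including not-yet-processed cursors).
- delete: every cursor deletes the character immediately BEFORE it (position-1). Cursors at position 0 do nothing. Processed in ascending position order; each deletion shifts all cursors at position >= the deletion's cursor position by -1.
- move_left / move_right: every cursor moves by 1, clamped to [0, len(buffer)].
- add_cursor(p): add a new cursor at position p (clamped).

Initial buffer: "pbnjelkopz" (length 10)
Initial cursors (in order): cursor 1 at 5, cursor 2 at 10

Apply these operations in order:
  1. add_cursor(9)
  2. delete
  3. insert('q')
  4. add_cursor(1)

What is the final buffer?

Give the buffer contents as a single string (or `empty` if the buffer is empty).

After op 1 (add_cursor(9)): buffer="pbnjelkopz" (len 10), cursors c1@5 c3@9 c2@10, authorship ..........
After op 2 (delete): buffer="pbnjlko" (len 7), cursors c1@4 c2@7 c3@7, authorship .......
After op 3 (insert('q')): buffer="pbnjqlkoqq" (len 10), cursors c1@5 c2@10 c3@10, authorship ....1...23
After op 4 (add_cursor(1)): buffer="pbnjqlkoqq" (len 10), cursors c4@1 c1@5 c2@10 c3@10, authorship ....1...23

Answer: pbnjqlkoqq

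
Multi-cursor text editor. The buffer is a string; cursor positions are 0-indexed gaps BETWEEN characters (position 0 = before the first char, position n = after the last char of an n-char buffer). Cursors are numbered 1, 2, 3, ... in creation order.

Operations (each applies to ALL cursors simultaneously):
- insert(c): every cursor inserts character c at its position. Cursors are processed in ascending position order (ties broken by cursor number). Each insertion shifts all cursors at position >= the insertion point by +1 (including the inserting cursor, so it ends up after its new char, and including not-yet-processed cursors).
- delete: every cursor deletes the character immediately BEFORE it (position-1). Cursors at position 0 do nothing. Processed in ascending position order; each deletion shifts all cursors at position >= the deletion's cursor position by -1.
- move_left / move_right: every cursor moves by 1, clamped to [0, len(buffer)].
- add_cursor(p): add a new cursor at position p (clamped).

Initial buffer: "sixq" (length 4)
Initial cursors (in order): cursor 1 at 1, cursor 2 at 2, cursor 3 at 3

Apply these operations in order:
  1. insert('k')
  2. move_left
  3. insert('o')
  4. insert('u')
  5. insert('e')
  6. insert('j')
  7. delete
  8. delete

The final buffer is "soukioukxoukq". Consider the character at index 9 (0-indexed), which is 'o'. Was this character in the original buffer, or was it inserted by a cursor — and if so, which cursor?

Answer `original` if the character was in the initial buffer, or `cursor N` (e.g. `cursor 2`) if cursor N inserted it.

Answer: cursor 3

Derivation:
After op 1 (insert('k')): buffer="skikxkq" (len 7), cursors c1@2 c2@4 c3@6, authorship .1.2.3.
After op 2 (move_left): buffer="skikxkq" (len 7), cursors c1@1 c2@3 c3@5, authorship .1.2.3.
After op 3 (insert('o')): buffer="sokiokxokq" (len 10), cursors c1@2 c2@5 c3@8, authorship .11.22.33.
After op 4 (insert('u')): buffer="soukioukxoukq" (len 13), cursors c1@3 c2@7 c3@11, authorship .111.222.333.
After op 5 (insert('e')): buffer="souekiouekxouekq" (len 16), cursors c1@4 c2@9 c3@14, authorship .1111.2222.3333.
After op 6 (insert('j')): buffer="souejkiouejkxouejkq" (len 19), cursors c1@5 c2@11 c3@17, authorship .11111.22222.33333.
After op 7 (delete): buffer="souekiouekxouekq" (len 16), cursors c1@4 c2@9 c3@14, authorship .1111.2222.3333.
After op 8 (delete): buffer="soukioukxoukq" (len 13), cursors c1@3 c2@7 c3@11, authorship .111.222.333.
Authorship (.=original, N=cursor N): . 1 1 1 . 2 2 2 . 3 3 3 .
Index 9: author = 3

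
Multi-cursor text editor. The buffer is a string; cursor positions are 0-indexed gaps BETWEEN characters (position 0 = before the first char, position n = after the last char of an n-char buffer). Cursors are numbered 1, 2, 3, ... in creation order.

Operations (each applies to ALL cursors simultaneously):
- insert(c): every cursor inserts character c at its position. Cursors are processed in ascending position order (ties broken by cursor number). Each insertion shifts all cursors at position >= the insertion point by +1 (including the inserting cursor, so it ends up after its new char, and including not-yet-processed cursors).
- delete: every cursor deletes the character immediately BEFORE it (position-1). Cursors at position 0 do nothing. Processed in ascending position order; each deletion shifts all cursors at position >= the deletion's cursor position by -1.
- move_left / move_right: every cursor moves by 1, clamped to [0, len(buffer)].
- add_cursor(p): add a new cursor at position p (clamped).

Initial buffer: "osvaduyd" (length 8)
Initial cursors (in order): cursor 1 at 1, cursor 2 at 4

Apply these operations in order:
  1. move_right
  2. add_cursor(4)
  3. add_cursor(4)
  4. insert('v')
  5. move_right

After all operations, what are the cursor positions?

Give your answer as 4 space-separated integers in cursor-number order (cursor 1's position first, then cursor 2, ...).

Answer: 4 10 8 8

Derivation:
After op 1 (move_right): buffer="osvaduyd" (len 8), cursors c1@2 c2@5, authorship ........
After op 2 (add_cursor(4)): buffer="osvaduyd" (len 8), cursors c1@2 c3@4 c2@5, authorship ........
After op 3 (add_cursor(4)): buffer="osvaduyd" (len 8), cursors c1@2 c3@4 c4@4 c2@5, authorship ........
After op 4 (insert('v')): buffer="osvvavvdvuyd" (len 12), cursors c1@3 c3@7 c4@7 c2@9, authorship ..1..34.2...
After op 5 (move_right): buffer="osvvavvdvuyd" (len 12), cursors c1@4 c3@8 c4@8 c2@10, authorship ..1..34.2...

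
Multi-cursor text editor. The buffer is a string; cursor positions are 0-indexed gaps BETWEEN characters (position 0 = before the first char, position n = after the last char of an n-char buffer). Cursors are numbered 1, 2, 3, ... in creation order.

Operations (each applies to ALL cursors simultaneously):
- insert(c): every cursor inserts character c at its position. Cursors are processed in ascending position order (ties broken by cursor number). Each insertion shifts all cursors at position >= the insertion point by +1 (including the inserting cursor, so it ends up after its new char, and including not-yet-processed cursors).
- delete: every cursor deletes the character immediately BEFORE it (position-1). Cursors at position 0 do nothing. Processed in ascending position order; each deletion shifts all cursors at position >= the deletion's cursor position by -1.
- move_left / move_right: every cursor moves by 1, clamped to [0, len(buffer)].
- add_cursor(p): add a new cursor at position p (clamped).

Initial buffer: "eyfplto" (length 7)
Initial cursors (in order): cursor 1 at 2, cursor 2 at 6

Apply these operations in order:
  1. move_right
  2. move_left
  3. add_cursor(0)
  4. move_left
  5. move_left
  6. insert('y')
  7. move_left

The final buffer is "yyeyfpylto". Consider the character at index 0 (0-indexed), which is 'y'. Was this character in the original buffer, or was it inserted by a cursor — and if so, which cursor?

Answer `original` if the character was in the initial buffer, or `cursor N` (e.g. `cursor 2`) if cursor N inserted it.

Answer: cursor 1

Derivation:
After op 1 (move_right): buffer="eyfplto" (len 7), cursors c1@3 c2@7, authorship .......
After op 2 (move_left): buffer="eyfplto" (len 7), cursors c1@2 c2@6, authorship .......
After op 3 (add_cursor(0)): buffer="eyfplto" (len 7), cursors c3@0 c1@2 c2@6, authorship .......
After op 4 (move_left): buffer="eyfplto" (len 7), cursors c3@0 c1@1 c2@5, authorship .......
After op 5 (move_left): buffer="eyfplto" (len 7), cursors c1@0 c3@0 c2@4, authorship .......
After op 6 (insert('y')): buffer="yyeyfpylto" (len 10), cursors c1@2 c3@2 c2@7, authorship 13....2...
After op 7 (move_left): buffer="yyeyfpylto" (len 10), cursors c1@1 c3@1 c2@6, authorship 13....2...
Authorship (.=original, N=cursor N): 1 3 . . . . 2 . . .
Index 0: author = 1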